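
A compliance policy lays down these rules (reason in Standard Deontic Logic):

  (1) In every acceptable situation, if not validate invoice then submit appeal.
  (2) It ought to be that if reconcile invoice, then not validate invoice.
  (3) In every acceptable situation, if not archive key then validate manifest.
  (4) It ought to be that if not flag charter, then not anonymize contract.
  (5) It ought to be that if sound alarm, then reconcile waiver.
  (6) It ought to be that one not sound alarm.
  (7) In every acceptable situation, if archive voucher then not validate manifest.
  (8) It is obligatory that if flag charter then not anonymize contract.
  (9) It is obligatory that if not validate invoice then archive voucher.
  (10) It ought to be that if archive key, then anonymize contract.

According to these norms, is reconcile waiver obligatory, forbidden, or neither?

Premise 5 is O(sound_alarm → reconcile_waiver), but O(sound_alarm) is not derivable from the premises, so it does not yield O(reconcile_waiver).
No premise or chain of K-axiom applications forces O(reconcile_waiver), and none forces O(¬reconcile_waiver). So reconcile_waiver is neither obligatory nor forbidden under these norms.

Neither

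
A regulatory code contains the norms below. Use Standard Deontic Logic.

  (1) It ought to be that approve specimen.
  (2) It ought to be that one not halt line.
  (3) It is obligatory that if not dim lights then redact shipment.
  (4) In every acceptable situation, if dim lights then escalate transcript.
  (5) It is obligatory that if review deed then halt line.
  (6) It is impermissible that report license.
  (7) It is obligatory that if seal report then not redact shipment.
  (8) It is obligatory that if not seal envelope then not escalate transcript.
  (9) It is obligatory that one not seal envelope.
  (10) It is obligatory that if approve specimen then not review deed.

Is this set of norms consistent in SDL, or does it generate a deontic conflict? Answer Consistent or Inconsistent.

Consistent

Premise 5 is O(review_deed → halt_line), but O(review_deed) is not derivable from the premises, so it does not yield O(halt_line).
So O(halt_line) is not derivable, and the apparent clash with O(¬halt_line) does not arise.
A world satisfying every obligation exists (e.g. approve_specimen=true, dim_lights=false, escalate_transcript=false, halt_line=false, redact_shipment=true, report_license=false, review_deed=false, seal_envelope=false, seal_report=false); no atom is both obligatory and forbidden, so the set is consistent.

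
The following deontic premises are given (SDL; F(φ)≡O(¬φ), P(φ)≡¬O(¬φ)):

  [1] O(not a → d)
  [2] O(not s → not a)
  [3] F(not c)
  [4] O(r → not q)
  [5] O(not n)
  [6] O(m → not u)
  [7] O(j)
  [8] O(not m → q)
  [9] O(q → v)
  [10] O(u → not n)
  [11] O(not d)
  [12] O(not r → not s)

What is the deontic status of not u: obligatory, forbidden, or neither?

Obligatory

Premise 11 gives O(not d).
Premise 1, O(not a → d), contraposes to O(not d → a); with O(not d) we get O(a).
The contrapositive of premise 2 (O(not s → not a)) is O(a → s), and O(a) is already established, so O(s).
Premise 12 is O(not r → not s); contrapositively O(s → r). Since O(s) holds, K gives O(r).
Applying K to premise 4 (O(r → not q)) and O(r) yields O(not q).
Premise 8 is O(not m → q); contrapositively O(not q → m). Since O(not q) holds, K gives O(m).
Applying K to premise 6 (O(m → not u)) and O(m) yields O(not u).
Premises 3, 5, 7, 9, 10 do not contribute to this derivation.
Hence not u is obligatory.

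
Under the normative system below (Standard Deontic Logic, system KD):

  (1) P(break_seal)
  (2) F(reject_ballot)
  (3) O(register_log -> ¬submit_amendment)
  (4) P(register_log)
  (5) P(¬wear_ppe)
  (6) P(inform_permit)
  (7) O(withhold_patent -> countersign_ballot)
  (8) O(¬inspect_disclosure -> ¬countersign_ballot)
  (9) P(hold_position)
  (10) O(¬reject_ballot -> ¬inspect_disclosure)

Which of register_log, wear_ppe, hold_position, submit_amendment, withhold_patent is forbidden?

Premise 2 is F(reject_ballot), i.e. O(¬reject_ballot).
From O(¬reject_ballot) and premise 10, O(¬reject_ballot -> ¬inspect_disclosure), we obtain O(¬inspect_disclosure).
From O(¬inspect_disclosure) and premise 8, O(¬inspect_disclosure -> ¬countersign_ballot), we obtain O(¬countersign_ballot).
The contrapositive of premise 7 (O(withhold_patent -> countersign_ballot)) is O(¬countersign_ballot -> ¬withhold_patent), and O(¬countersign_ballot) is already established, so O(¬withhold_patent).
So O(¬withhold_patent) holds, i.e. withhold_patent is forbidden. None of the other listed options is forbidden under the premises.

withhold_patent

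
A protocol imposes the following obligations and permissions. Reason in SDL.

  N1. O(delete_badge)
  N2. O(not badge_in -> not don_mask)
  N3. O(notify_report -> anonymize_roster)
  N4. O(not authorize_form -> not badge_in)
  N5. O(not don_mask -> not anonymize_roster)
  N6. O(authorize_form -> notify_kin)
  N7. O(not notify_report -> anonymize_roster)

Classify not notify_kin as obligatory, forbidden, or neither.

Forbidden

Premises 7 and 3 are O(not notify_report -> anonymize_roster) and O(notify_report -> anonymize_roster); every ideal world satisfies not notify_report or notify_report, so in either case anonymize_roster holds — hence O(anonymize_roster).
Premise 5 is O(not don_mask -> not anonymize_roster); contrapositively O(anonymize_roster -> don_mask). Since O(anonymize_roster) holds, K gives O(don_mask).
Premise 2 is O(not badge_in -> not don_mask); contrapositively O(don_mask -> badge_in). Since O(don_mask) holds, K gives O(badge_in).
Premise 4 is O(not authorize_form -> not badge_in); contrapositively O(badge_in -> authorize_form). Since O(badge_in) holds, K gives O(authorize_form).
From O(authorize_form) and premise 6, O(authorize_form -> notify_kin), we obtain O(notify_kin).
Premise 1 does not contribute to this derivation.
Thus O(notify_kin), which is F(not notify_kin): not notify_kin is forbidden.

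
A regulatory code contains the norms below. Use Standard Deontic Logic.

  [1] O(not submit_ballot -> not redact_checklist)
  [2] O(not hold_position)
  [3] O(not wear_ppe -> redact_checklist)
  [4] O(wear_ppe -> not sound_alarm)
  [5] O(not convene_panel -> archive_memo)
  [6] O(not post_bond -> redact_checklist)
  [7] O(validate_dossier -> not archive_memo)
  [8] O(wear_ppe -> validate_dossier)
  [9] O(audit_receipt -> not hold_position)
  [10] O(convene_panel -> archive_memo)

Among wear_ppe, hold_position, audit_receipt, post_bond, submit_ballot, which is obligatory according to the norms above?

Premises 5 and 10 cover both cases: O(not convene_panel -> archive_memo) and O(convene_panel -> archive_memo). Since not convene_panel ∨ convene_panel is a tautology, O(archive_memo) follows.
Premise 7 is O(validate_dossier -> not archive_memo); contrapositively O(archive_memo -> not validate_dossier). Since O(archive_memo) holds, K gives O(not validate_dossier).
The contrapositive of premise 8 (O(wear_ppe -> validate_dossier)) is O(not validate_dossier -> not wear_ppe), and O(not validate_dossier) is already established, so O(not wear_ppe).
From O(not wear_ppe) and premise 3, O(not wear_ppe -> redact_checklist), we obtain O(redact_checklist).
The contrapositive of premise 1 (O(not submit_ballot -> not redact_checklist)) is O(redact_checklist -> submit_ballot), and O(redact_checklist) is already established, so O(submit_ballot).
So O(submit_ballot) holds — submit_ballot is obligatory. None of the other listed options is made obligatory by any chain of premises.

submit_ballot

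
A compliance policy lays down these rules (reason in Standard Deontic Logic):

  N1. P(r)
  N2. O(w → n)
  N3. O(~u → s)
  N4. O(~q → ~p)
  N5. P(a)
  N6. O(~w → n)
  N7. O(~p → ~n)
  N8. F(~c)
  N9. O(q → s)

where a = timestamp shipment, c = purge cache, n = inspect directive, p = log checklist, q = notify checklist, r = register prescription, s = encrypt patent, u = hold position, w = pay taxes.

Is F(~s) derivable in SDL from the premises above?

Premises 6 and 2 are O(~w → n) and O(w → n); every ideal world satisfies ~w or w, so in either case n holds — hence O(n).
The contrapositive of premise 7 (O(~p → ~n)) is O(n → p), and O(n) is already established, so O(p).
The contrapositive of premise 4 (O(~q → ~p)) is O(p → q), and O(p) is already established, so O(q).
Premise 9 is O(q → s); since O(q), deontic closure gives O(s).
Premises 1, 3, 5, 8 do not contribute to this derivation.
So O(s) holds, i.e. F(~s). The claim follows.

Yes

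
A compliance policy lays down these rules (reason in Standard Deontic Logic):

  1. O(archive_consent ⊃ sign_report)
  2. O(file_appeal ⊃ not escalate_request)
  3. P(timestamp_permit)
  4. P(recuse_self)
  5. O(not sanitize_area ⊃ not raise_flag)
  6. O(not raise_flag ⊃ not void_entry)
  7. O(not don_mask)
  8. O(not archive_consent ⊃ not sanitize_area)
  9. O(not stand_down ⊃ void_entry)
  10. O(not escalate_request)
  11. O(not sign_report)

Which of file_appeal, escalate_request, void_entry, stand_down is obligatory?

Premise 11 states O(not sign_report) outright.
The contrapositive of premise 1 (O(archive_consent ⊃ sign_report)) is O(not sign_report ⊃ not archive_consent), and O(not sign_report) is already established, so O(not archive_consent).
From O(not archive_consent) and premise 8, O(not archive_consent ⊃ not sanitize_area), we obtain O(not sanitize_area).
From O(not sanitize_area) and premise 5, O(not sanitize_area ⊃ not raise_flag), we obtain O(not raise_flag).
Applying K to premise 6 (O(not raise_flag ⊃ not void_entry)) and O(not raise_flag) yields O(not void_entry).
The contrapositive of premise 9 (O(not stand_down ⊃ void_entry)) is O(not void_entry ⊃ stand_down), and O(not void_entry) is already established, so O(stand_down).
So O(stand_down) holds — stand_down is obligatory. None of the other listed options is made obligatory by any chain of premises.

stand_down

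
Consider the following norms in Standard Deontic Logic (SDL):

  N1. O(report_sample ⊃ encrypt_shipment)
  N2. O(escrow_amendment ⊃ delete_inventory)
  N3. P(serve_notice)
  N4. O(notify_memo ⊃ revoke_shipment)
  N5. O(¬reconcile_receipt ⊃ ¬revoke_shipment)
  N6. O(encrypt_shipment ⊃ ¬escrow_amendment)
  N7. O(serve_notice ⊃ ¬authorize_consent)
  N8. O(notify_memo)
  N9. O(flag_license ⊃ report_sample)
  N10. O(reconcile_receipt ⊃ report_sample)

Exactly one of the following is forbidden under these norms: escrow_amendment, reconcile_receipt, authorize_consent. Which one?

escrow_amendment

Premise 8 states O(notify_memo) outright.
Applying K to premise 4 (O(notify_memo ⊃ revoke_shipment)) and O(notify_memo) yields O(revoke_shipment).
Premise 5, O(¬reconcile_receipt ⊃ ¬revoke_shipment), contraposes to O(revoke_shipment ⊃ reconcile_receipt); with O(revoke_shipment) we get O(reconcile_receipt).
Premise 10 is O(reconcile_receipt ⊃ report_sample); since O(reconcile_receipt), deontic closure gives O(report_sample).
Applying K to premise 1 (O(report_sample ⊃ encrypt_shipment)) and O(report_sample) yields O(encrypt_shipment).
Premise 6 is O(encrypt_shipment ⊃ ¬escrow_amendment); since O(encrypt_shipment), deontic closure gives O(¬escrow_amendment).
So O(¬escrow_amendment) holds, i.e. escrow_amendment is forbidden. None of the other listed options is forbidden under the premises.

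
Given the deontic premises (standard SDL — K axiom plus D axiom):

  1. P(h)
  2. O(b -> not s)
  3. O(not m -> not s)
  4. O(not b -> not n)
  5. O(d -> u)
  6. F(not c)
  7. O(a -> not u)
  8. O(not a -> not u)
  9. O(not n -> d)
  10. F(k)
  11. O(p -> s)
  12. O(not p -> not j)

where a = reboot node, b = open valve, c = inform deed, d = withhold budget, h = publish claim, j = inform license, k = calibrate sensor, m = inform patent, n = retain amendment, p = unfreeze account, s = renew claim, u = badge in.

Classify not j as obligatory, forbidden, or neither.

Premises 7 and 8 cover both cases: O(a -> not u) and O(not a -> not u). Since a ∨ not a is a tautology, O(not u) follows.
The contrapositive of premise 5 (O(d -> u)) is O(not u -> not d), and O(not u) is already established, so O(not d).
Premise 9, O(not n -> d), contraposes to O(not d -> n); with O(not d) we get O(n).
Premise 4, O(not b -> not n), contraposes to O(n -> b); with O(n) we get O(b).
From O(b) and premise 2, O(b -> not s), we obtain O(not s).
The contrapositive of premise 11 (O(p -> s)) is O(not s -> not p), and O(not s) is already established, so O(not p).
With premise 12, O(not p -> not j), the K-axiom yields O(not j).
Premises 1, 3, 6, 10 do not contribute to this derivation.
Hence not j is obligatory.

Obligatory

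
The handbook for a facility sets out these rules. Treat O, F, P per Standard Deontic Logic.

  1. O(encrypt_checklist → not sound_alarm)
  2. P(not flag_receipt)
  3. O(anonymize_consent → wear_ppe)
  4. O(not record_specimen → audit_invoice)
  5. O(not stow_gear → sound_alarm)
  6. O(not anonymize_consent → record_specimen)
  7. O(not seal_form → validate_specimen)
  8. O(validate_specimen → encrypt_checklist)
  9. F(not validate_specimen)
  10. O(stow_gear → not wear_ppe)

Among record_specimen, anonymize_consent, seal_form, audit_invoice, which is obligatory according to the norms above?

Premise 9, F(not validate_specimen), is equivalent to O(validate_specimen).
Premise 8 is O(validate_specimen → encrypt_checklist); since O(validate_specimen), deontic closure gives O(encrypt_checklist).
Applying K to premise 1 (O(encrypt_checklist → not sound_alarm)) and O(encrypt_checklist) yields O(not sound_alarm).
The contrapositive of premise 5 (O(not stow_gear → sound_alarm)) is O(not sound_alarm → stow_gear), and O(not sound_alarm) is already established, so O(stow_gear).
Premise 10 is O(stow_gear → not wear_ppe); since O(stow_gear), deontic closure gives O(not wear_ppe).
Premise 3, O(anonymize_consent → wear_ppe), contraposes to O(not wear_ppe → not anonymize_consent); with O(not wear_ppe) we get O(not anonymize_consent).
With premise 6, O(not anonymize_consent → record_specimen), the K-axiom yields O(record_specimen).
So O(record_specimen) holds — record_specimen is obligatory. None of the other listed options is made obligatory by any chain of premises.

record_specimen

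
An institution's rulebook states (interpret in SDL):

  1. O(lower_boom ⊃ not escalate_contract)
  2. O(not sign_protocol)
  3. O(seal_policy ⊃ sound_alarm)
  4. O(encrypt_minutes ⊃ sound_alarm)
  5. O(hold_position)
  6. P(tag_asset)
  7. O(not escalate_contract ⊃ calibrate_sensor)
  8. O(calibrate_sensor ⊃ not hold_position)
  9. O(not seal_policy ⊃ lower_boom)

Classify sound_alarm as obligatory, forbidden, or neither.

From premise 5 we have O(hold_position).
Premise 8 is O(calibrate_sensor ⊃ not hold_position); contrapositively O(hold_position ⊃ not calibrate_sensor). Since O(hold_position) holds, K gives O(not calibrate_sensor).
Premise 7, O(not escalate_contract ⊃ calibrate_sensor), contraposes to O(not calibrate_sensor ⊃ escalate_contract); with O(not calibrate_sensor) we get O(escalate_contract).
The contrapositive of premise 1 (O(lower_boom ⊃ not escalate_contract)) is O(escalate_contract ⊃ not lower_boom), and O(escalate_contract) is already established, so O(not lower_boom).
Premise 9, O(not seal_policy ⊃ lower_boom), contraposes to O(not lower_boom ⊃ seal_policy); with O(not lower_boom) we get O(seal_policy).
Premise 3 is O(seal_policy ⊃ sound_alarm); since O(seal_policy), deontic closure gives O(sound_alarm).
Premises 2, 4, 6 do not contribute to this derivation.
Hence sound_alarm is obligatory.

Obligatory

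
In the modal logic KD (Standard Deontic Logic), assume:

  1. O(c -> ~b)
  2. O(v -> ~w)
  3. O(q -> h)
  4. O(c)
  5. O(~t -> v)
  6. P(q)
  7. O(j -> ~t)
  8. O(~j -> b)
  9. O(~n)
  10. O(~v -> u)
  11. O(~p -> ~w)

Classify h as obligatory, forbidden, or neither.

Neither

Premise 3 is O(q -> h), but O(q) is not derivable from the premises (the permission P(q) asserts only ~O(~q), not O(q)), so it does not yield O(h).
No premise or chain of K-axiom applications forces O(h), and none forces O(~h). So h is neither obligatory nor forbidden under these norms.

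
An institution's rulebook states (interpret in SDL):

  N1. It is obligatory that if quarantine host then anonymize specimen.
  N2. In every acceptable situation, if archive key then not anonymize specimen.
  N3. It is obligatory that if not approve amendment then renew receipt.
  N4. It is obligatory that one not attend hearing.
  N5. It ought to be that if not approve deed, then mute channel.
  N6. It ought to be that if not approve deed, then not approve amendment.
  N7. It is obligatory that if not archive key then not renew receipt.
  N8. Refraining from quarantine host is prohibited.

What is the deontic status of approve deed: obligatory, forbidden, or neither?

Obligatory

Premise 8, F(¬quarantine_host), is equivalent to O(quarantine_host).
From O(quarantine_host) and premise 1, O(quarantine_host → anonymize_specimen), we obtain O(anonymize_specimen).
Premise 2 is O(archive_key → ¬anonymize_specimen); contrapositively O(anonymize_specimen → ¬archive_key). Since O(anonymize_specimen) holds, K gives O(¬archive_key).
With premise 7, O(¬archive_key → ¬renew_receipt), the K-axiom yields O(¬renew_receipt).
Premise 3, O(¬approve_amendment → renew_receipt), contraposes to O(¬renew_receipt → approve_amendment); with O(¬renew_receipt) we get O(approve_amendment).
The contrapositive of premise 6 (O(¬approve_deed → ¬approve_amendment)) is O(approve_amendment → approve_deed), and O(approve_amendment) is already established, so O(approve_deed).
Premises 4, 5 do not contribute to this derivation.
Hence approve_deed is obligatory.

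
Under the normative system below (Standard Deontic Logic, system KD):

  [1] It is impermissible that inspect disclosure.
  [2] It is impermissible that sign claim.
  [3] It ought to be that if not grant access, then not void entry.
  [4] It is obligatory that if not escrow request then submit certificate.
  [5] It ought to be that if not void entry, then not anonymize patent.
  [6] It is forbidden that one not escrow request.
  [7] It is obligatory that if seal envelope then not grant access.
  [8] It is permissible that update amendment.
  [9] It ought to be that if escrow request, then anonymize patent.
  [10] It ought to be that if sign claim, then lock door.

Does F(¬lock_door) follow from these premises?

Premise 10 is O(sign_claim → lock_door), but O(sign_claim) is not derivable from the premises, so it does not yield O(lock_door).
No other premise forces O(lock_door). An ideal world satisfying every premise can still have ¬lock_door true, so F(¬lock_door) is not derivable.

No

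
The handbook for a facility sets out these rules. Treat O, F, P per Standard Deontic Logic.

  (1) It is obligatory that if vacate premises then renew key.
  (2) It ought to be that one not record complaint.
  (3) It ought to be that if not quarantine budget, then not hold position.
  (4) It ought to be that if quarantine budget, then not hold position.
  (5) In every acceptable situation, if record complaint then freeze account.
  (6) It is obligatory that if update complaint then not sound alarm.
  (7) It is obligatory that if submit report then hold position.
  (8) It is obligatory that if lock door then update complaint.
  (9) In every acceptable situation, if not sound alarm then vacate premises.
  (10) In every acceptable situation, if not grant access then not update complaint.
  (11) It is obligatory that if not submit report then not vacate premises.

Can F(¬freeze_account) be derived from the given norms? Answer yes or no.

Premise 5 is O(record_complaint → freeze_account), but O(record_complaint) is not derivable from the premises, so it does not yield O(freeze_account).
No other premise forces O(freeze_account). An ideal world satisfying every premise can still have ¬freeze_account true, so F(¬freeze_account) is not derivable.

No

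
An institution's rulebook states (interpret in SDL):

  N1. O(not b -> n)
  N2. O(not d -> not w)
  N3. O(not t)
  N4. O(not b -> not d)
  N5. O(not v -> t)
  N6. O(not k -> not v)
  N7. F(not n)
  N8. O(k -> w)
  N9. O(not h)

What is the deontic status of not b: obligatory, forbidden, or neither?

From premise 3 we have O(not t).
Premise 5, O(not v -> t), contraposes to O(not t -> v); with O(not t) we get O(v).
The contrapositive of premise 6 (O(not k -> not v)) is O(v -> k), and O(v) is already established, so O(k).
From O(k) and premise 8, O(k -> w), we obtain O(w).
The contrapositive of premise 2 (O(not d -> not w)) is O(w -> d), and O(w) is already established, so O(d).
Premise 4, O(not b -> not d), contraposes to O(d -> b); with O(d) we get O(b).
Premises 1, 7, 9 do not contribute to this derivation.
Thus O(b), which is F(not b): not b is forbidden.

Forbidden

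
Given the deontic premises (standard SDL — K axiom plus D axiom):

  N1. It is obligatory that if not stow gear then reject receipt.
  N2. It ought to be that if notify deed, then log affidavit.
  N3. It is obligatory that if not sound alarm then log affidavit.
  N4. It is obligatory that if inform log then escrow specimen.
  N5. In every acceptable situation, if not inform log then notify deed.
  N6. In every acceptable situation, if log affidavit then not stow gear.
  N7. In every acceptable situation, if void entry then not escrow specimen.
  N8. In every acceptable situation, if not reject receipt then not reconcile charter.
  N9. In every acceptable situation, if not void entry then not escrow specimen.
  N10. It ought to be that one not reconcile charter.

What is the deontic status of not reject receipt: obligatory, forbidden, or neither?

Forbidden

Premises 7 and 9 are O(void_entry → ¬escrow_specimen) and O(¬void_entry → ¬escrow_specimen); every ideal world satisfies void_entry or ¬void_entry, so in either case ¬escrow_specimen holds — hence O(¬escrow_specimen).
The contrapositive of premise 4 (O(inform_log → escrow_specimen)) is O(¬escrow_specimen → ¬inform_log), and O(¬escrow_specimen) is already established, so O(¬inform_log).
Premise 5 is O(¬inform_log → notify_deed); since O(¬inform_log), deontic closure gives O(notify_deed).
Premise 2 is O(notify_deed → log_affidavit); since O(notify_deed), deontic closure gives O(log_affidavit).
Premise 6 is O(log_affidavit → ¬stow_gear); since O(log_affidavit), deontic closure gives O(¬stow_gear).
Premise 1 is O(¬stow_gear → reject_receipt); since O(¬stow_gear), deontic closure gives O(reject_receipt).
Premises 3, 8, 10 do not contribute to this derivation.
Thus O(reject_receipt), which is F(¬reject_receipt): ¬reject_receipt is forbidden.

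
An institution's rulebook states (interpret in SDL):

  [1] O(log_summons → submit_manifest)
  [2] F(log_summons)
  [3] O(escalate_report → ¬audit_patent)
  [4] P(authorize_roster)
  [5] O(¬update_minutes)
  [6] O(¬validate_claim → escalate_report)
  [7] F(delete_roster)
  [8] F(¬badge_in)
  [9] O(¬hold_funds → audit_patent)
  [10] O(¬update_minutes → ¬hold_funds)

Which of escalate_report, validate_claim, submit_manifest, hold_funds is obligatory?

validate_claim

From premise 5 we have O(¬update_minutes).
From O(¬update_minutes) and premise 10, O(¬update_minutes → ¬hold_funds), we obtain O(¬hold_funds).
Premise 9 is O(¬hold_funds → audit_patent); since O(¬hold_funds), deontic closure gives O(audit_patent).
The contrapositive of premise 3 (O(escalate_report → ¬audit_patent)) is O(audit_patent → ¬escalate_report), and O(audit_patent) is already established, so O(¬escalate_report).
Premise 6, O(¬validate_claim → escalate_report), contraposes to O(¬escalate_report → validate_claim); with O(¬escalate_report) we get O(validate_claim).
So O(validate_claim) holds — validate_claim is obligatory. None of the other listed options is made obligatory by any chain of premises.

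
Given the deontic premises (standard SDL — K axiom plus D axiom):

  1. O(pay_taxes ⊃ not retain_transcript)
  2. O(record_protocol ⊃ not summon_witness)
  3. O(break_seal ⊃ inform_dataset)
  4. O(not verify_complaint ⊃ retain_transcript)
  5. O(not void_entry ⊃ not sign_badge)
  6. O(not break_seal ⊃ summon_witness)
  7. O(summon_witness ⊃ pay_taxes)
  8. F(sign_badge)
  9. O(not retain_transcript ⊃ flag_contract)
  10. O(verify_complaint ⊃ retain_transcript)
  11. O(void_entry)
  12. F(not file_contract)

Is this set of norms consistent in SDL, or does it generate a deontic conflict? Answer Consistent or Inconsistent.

Premise 5 is O(not void_entry ⊃ not sign_badge); even if O(not sign_badge) held, inferring O(not void_entry) would be affirming the consequent — invalid.
So O(not void_entry) is not derivable, and the apparent clash with O(void_entry) does not arise.
A world satisfying every obligation exists (e.g. break_seal=true, file_contract=true, flag_contract=false, inform_dataset=true, pay_taxes=false, record_protocol=false, retain_transcript=true, sign_badge=false, summon_witness=false, verify_complaint=false, void_entry=true); no atom is both obligatory and forbidden, so the set is consistent.

Consistent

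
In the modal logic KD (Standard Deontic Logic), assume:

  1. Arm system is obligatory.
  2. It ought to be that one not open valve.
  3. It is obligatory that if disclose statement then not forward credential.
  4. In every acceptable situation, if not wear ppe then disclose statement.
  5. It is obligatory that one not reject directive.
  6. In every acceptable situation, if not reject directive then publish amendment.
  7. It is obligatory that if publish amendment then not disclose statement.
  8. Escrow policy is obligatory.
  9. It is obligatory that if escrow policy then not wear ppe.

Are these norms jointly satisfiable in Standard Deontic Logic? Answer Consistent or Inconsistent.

Premise 5 states O(¬reject_directive) outright.
From O(¬reject_directive) and premise 6, O(¬reject_directive → publish_amendment), we obtain O(publish_amendment).
Premise 7 is O(publish_amendment → ¬disclose_statement); since O(publish_amendment), deontic closure gives O(¬disclose_statement).
The contrapositive of premise 4 (O(¬wear_ppe → disclose_statement)) is O(¬disclose_statement → wear_ppe), and O(¬disclose_statement) is already established, so O(wear_ppe).
Premise 9, O(escrow_policy → ¬wear_ppe), contraposes to O(wear_ppe → ¬escrow_policy); with O(wear_ppe) we get O(¬escrow_policy).
Yet premise 8 states O(escrow_policy).
We now have both O(¬escrow_policy) and O(escrow_policy) — escrow_policy is simultaneously obligatory and forbidden, violating the D-axiom.

Inconsistent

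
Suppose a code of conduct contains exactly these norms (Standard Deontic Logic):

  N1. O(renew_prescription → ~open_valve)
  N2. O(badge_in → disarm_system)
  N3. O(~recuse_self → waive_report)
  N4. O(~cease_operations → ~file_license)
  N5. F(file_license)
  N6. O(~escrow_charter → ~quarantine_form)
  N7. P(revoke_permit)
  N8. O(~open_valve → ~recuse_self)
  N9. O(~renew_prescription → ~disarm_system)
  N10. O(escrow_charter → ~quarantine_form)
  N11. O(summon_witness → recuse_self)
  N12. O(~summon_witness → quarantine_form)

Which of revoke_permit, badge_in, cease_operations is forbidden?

badge_in

By case analysis on ~escrow_charter: premise 6 gives O(~escrow_charter → ~quarantine_form) and premise 10 gives O(escrow_charter → ~quarantine_form), so O(~quarantine_form) either way.
Premise 12, O(~summon_witness → quarantine_form), contraposes to O(~quarantine_form → summon_witness); with O(~quarantine_form) we get O(summon_witness).
From O(summon_witness) and premise 11, O(summon_witness → recuse_self), we obtain O(recuse_self).
Premise 8 is O(~open_valve → ~recuse_self); contrapositively O(recuse_self → open_valve). Since O(recuse_self) holds, K gives O(open_valve).
Premise 1 is O(renew_prescription → ~open_valve); contrapositively O(open_valve → ~renew_prescription). Since O(open_valve) holds, K gives O(~renew_prescription).
From O(~renew_prescription) and premise 9, O(~renew_prescription → ~disarm_system), we obtain O(~disarm_system).
The contrapositive of premise 2 (O(badge_in → disarm_system)) is O(~disarm_system → ~badge_in), and O(~disarm_system) is already established, so O(~badge_in).
So O(~badge_in) holds, i.e. badge_in is forbidden. None of the other listed options is forbidden under the premises.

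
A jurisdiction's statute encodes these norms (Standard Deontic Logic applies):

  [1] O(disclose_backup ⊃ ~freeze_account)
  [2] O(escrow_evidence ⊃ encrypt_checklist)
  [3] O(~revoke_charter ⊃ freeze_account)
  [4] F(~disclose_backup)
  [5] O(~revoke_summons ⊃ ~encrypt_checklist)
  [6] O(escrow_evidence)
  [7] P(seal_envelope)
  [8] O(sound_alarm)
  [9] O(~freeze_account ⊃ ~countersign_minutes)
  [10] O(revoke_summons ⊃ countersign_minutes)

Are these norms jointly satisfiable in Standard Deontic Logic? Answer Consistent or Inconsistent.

Inconsistent

From premise 6 we have O(escrow_evidence).
Applying K to premise 2 (O(escrow_evidence ⊃ encrypt_checklist)) and O(escrow_evidence) yields O(encrypt_checklist).
Premise 5, O(~revoke_summons ⊃ ~encrypt_checklist), contraposes to O(encrypt_checklist ⊃ revoke_summons); with O(encrypt_checklist) we get O(revoke_summons).
Premise 10 is O(revoke_summons ⊃ countersign_minutes); since O(revoke_summons), deontic closure gives O(countersign_minutes).
Premise 9 is O(~freeze_account ⊃ ~countersign_minutes); contrapositively O(countersign_minutes ⊃ freeze_account). Since O(countersign_minutes) holds, K gives O(freeze_account).
Premise 1, O(disclose_backup ⊃ ~freeze_account), contraposes to O(freeze_account ⊃ ~disclose_backup); with O(freeze_account) we get O(~disclose_backup).
Yet premise 4 is F(~disclose_backup), i.e. O(disclose_backup).
We now have both O(~disclose_backup) and O(disclose_backup) — disclose_backup is simultaneously obligatory and forbidden, violating the D-axiom.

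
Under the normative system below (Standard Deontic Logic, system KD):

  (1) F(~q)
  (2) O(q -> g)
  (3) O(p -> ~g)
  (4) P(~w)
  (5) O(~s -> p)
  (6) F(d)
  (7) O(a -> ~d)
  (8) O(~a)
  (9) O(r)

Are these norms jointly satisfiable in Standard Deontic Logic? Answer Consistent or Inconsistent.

Consistent

Premise 7 is O(a -> ~d); even if O(~d) held, inferring O(a) would be affirming the consequent — invalid.
So O(a) is not derivable, and the apparent clash with O(~a) does not arise.
A world satisfying every obligation exists (e.g. a=false, d=false, g=true, p=false, q=true, r=true, s=true, w=false); no atom is both obligatory and forbidden, so the set is consistent.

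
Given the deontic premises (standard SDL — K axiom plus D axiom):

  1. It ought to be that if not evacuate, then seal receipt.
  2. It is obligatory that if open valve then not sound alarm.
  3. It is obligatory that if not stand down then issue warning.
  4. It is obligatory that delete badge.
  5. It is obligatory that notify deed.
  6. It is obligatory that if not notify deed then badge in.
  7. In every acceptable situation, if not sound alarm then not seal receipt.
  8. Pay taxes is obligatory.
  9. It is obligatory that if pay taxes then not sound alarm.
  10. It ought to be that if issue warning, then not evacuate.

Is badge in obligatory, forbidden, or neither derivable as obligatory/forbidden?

Premise 6 is O(¬notify_deed → badge_in), but O(¬notify_deed) is not derivable from the premises, so it does not yield O(badge_in).
No premise or chain of K-axiom applications forces O(badge_in), and none forces O(¬badge_in). So badge_in is neither obligatory nor forbidden under these norms.

Neither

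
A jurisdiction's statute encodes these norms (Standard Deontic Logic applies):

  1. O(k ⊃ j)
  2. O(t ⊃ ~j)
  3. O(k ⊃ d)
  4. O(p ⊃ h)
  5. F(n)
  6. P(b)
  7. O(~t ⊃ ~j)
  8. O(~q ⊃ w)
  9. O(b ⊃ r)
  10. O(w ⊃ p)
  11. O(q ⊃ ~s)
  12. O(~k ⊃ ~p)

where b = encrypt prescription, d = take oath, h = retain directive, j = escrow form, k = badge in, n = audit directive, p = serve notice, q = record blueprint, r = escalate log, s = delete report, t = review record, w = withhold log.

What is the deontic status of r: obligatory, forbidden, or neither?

Neither

Premise 9 is O(b ⊃ r), but O(b) is not derivable from the premises (the permission P(b) asserts only ~O(~b), not O(b)), so it does not yield O(r).
No premise or chain of K-axiom applications forces O(r), and none forces O(~r). So r is neither obligatory nor forbidden under these norms.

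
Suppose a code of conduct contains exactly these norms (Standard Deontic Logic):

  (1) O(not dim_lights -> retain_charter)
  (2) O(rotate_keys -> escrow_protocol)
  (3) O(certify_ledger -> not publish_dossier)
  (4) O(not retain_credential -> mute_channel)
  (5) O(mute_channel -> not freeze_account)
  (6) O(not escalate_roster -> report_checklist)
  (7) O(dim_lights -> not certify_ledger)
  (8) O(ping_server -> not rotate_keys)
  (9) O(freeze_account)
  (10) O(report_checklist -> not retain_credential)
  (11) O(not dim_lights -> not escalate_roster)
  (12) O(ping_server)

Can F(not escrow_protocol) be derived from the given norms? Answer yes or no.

No

Premise 2 is O(rotate_keys -> escrow_protocol), but O(rotate_keys) is not derivable from the premises, so it does not yield O(escrow_protocol).
No other premise forces O(escrow_protocol). An ideal world satisfying every premise can still have not escrow_protocol true, so F(not escrow_protocol) is not derivable.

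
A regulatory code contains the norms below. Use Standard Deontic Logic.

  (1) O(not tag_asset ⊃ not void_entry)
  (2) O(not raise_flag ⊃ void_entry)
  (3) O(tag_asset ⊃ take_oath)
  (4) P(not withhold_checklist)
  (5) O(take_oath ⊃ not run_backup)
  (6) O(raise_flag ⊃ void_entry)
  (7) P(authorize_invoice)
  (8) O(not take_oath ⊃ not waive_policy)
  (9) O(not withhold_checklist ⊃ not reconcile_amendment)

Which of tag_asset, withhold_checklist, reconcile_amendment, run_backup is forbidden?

run_backup

Premises 2 and 6 cover both cases: O(not raise_flag ⊃ void_entry) and O(raise_flag ⊃ void_entry). Since not raise_flag ∨ raise_flag is a tautology, O(void_entry) follows.
The contrapositive of premise 1 (O(not tag_asset ⊃ not void_entry)) is O(void_entry ⊃ tag_asset), and O(void_entry) is already established, so O(tag_asset).
With premise 3, O(tag_asset ⊃ take_oath), the K-axiom yields O(take_oath).
Applying K to premise 5 (O(take_oath ⊃ not run_backup)) and O(take_oath) yields O(not run_backup).
So O(not run_backup) holds, i.e. run_backup is forbidden. None of the other listed options is forbidden under the premises.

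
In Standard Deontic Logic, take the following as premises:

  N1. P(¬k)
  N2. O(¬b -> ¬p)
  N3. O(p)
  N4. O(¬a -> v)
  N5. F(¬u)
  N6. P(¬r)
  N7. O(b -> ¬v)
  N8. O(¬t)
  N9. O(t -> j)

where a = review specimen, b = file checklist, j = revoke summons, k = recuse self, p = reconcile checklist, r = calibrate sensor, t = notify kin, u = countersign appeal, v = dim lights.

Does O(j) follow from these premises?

No

Premise 9 is O(t -> j), but O(t) is not derivable from the premises, so it does not yield O(j).
No other premise forces O(j). An ideal world satisfying every premise can still have j false, so O(j) is not derivable.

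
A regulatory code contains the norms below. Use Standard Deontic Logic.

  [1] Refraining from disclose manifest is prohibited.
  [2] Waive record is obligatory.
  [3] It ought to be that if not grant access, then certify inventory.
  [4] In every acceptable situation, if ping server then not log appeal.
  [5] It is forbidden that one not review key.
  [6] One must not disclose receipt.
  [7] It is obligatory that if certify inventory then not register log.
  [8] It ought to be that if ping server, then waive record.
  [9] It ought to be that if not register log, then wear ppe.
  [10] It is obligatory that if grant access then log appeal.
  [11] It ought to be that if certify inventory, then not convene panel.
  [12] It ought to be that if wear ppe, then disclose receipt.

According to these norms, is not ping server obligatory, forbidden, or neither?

Premise 6, F(disclose_receipt), is equivalent to O(¬disclose_receipt).
The contrapositive of premise 12 (O(wear_ppe → disclose_receipt)) is O(¬disclose_receipt → ¬wear_ppe), and O(¬disclose_receipt) is already established, so O(¬wear_ppe).
Premise 9, O(¬register_log → wear_ppe), contraposes to O(¬wear_ppe → register_log); with O(¬wear_ppe) we get O(register_log).
The contrapositive of premise 7 (O(certify_inventory → ¬register_log)) is O(register_log → ¬certify_inventory), and O(register_log) is already established, so O(¬certify_inventory).
The contrapositive of premise 3 (O(¬grant_access → certify_inventory)) is O(¬certify_inventory → grant_access), and O(¬certify_inventory) is already established, so O(grant_access).
Applying K to premise 10 (O(grant_access → log_appeal)) and O(grant_access) yields O(log_appeal).
Premise 4, O(ping_server → ¬log_appeal), contraposes to O(log_appeal → ¬ping_server); with O(log_appeal) we get O(¬ping_server).
Premises 1, 2, 5, 8, 11 do not contribute to this derivation.
Hence ¬ping_server is obligatory.

Obligatory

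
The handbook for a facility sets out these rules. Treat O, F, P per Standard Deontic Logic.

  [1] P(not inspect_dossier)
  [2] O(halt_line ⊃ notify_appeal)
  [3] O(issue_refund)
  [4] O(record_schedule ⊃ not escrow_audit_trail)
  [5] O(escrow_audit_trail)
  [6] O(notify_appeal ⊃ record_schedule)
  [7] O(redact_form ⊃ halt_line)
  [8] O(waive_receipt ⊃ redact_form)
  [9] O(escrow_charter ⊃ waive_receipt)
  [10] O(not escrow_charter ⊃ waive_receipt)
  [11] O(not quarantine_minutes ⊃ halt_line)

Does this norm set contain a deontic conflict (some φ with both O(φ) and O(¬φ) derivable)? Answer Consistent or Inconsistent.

Inconsistent

Premises 10 and 9 cover both cases: O(not escrow_charter ⊃ waive_receipt) and O(escrow_charter ⊃ waive_receipt). Since not escrow_charter ∨ escrow_charter is a tautology, O(waive_receipt) follows.
Applying K to premise 8 (O(waive_receipt ⊃ redact_form)) and O(waive_receipt) yields O(redact_form).
Applying K to premise 7 (O(redact_form ⊃ halt_line)) and O(redact_form) yields O(halt_line).
Premise 2 is O(halt_line ⊃ notify_appeal); since O(halt_line), deontic closure gives O(notify_appeal).
Applying K to premise 6 (O(notify_appeal ⊃ record_schedule)) and O(notify_appeal) yields O(record_schedule).
Premise 4 is O(record_schedule ⊃ not escrow_audit_trail); since O(record_schedule), deontic closure gives O(not escrow_audit_trail).
Yet premise 5 states O(escrow_audit_trail).
We now have both O(not escrow_audit_trail) and O(escrow_audit_trail) — escrow_audit_trail is simultaneously obligatory and forbidden, violating the D-axiom.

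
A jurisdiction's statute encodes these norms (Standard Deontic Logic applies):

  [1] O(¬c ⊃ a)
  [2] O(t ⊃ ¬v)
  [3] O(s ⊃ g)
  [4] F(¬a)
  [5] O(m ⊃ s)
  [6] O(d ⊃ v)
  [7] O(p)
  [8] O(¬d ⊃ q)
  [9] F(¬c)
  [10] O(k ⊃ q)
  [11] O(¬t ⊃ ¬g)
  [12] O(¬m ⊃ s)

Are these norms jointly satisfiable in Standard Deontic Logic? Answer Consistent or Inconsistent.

Consistent

Premise 1 is O(¬c ⊃ a); even if O(a) held, inferring O(¬c) would be affirming the consequent — invalid.
So O(¬c) is not derivable, and the apparent clash with O(c) does not arise.
A world satisfying every obligation exists (e.g. a=true, c=true, d=false, g=true, k=false, m=false, p=true, q=true, s=true, t=true, v=false); no atom is both obligatory and forbidden, so the set is consistent.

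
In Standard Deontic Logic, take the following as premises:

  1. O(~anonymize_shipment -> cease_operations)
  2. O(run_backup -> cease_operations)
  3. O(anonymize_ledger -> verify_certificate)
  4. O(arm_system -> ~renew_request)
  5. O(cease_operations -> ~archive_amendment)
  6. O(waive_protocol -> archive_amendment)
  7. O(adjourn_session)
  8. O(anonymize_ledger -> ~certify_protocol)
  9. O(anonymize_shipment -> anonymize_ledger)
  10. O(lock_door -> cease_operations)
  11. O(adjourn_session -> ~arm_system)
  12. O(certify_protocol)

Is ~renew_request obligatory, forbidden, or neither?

Neither

Premise 4 is O(arm_system -> ~renew_request), but O(arm_system) is not derivable from the premises, so it does not yield O(~renew_request).
No premise or chain of K-axiom applications forces O(~renew_request), and none forces O(renew_request). So ~renew_request is neither obligatory nor forbidden under these norms.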